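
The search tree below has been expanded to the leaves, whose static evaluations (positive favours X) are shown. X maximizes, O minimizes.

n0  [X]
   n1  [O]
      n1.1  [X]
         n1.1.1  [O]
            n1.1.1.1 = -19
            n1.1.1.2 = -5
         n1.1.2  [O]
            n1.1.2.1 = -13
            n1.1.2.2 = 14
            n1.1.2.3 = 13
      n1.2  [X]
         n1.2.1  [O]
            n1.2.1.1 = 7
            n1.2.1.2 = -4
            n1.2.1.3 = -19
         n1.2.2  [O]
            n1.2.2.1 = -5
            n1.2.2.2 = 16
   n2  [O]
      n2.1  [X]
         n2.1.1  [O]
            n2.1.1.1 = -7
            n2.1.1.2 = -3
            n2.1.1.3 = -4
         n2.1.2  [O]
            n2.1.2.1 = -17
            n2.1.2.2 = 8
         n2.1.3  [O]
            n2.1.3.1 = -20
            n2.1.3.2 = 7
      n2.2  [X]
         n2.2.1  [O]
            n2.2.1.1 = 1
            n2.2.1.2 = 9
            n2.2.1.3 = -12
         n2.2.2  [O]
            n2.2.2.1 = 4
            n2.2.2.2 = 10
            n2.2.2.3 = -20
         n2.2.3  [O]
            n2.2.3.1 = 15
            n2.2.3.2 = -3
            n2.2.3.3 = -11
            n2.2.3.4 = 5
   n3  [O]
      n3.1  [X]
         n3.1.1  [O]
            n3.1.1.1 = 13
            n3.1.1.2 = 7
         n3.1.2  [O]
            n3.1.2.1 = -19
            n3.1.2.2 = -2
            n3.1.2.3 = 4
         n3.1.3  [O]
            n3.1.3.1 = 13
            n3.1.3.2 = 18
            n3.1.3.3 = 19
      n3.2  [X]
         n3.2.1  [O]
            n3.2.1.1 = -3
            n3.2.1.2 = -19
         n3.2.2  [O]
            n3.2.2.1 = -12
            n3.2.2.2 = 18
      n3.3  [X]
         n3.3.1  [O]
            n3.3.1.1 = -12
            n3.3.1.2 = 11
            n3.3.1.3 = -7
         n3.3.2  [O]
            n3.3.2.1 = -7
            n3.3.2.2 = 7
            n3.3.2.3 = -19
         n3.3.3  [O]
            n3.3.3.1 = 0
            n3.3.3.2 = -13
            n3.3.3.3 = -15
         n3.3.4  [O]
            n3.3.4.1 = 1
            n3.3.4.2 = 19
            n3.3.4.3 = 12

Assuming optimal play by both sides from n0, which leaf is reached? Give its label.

n1.1.1 (O): min(-19, -5) = -19
n1.1.2 (O): min(-13, 14, 13) = -13
n1.1 (X): max(-19, -13) = -13
n1.2.1 (O): min(7, -4, -19) = -19
n1.2.2 (O): min(-5, 16) = -5
n1.2 (X): max(-19, -5) = -5
n1 (O): min(-13, -5) = -13
n2.1.1 (O): min(-7, -3, -4) = -7
n2.1.2 (O): min(-17, 8) = -17
n2.1.3 (O): min(-20, 7) = -20
n2.1 (X): max(-7, -17, -20) = -7
n2.2.1 (O): min(1, 9, -12) = -12
n2.2.2 (O): min(4, 10, -20) = -20
n2.2.3 (O): min(15, -3, -11, 5) = -11
n2.2 (X): max(-12, -20, -11) = -11
n2 (O): min(-7, -11) = -11
n3.1.1 (O): min(13, 7) = 7
n3.1.2 (O): min(-19, -2, 4) = -19
n3.1.3 (O): min(13, 18, 19) = 13
n3.1 (X): max(7, -19, 13) = 13
n3.2.1 (O): min(-3, -19) = -19
n3.2.2 (O): min(-12, 18) = -12
n3.2 (X): max(-19, -12) = -12
n3.3.1 (O): min(-12, 11, -7) = -12
n3.3.2 (O): min(-7, 7, -19) = -19
n3.3.3 (O): min(0, -13, -15) = -15
n3.3.4 (O): min(1, 19, 12) = 1
n3.3 (X): max(-12, -19, -15, 1) = 1
n3 (O): min(13, -12, 1) = -12
n0 (X): max(-13, -11, -12) = -11
At n0, X picks n2 (highest: -11).
At n2, O picks n2.2 (lowest: -11).
At n2.2, X picks n2.2.3 (highest: -11).
At n2.2.3, O picks n2.2.3.3 (lowest: -11).
Terminal value -11.

n2.2.3.3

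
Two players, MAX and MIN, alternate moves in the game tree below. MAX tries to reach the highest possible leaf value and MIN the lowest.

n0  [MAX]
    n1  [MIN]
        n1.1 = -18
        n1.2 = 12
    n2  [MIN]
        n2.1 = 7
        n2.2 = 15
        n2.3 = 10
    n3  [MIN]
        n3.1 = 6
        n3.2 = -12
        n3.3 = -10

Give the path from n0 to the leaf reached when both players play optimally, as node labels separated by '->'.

n0 -> n2 -> n2.1

n1 (MIN): min(-18, 12) = -18
n2 (MIN): min(7, 15, 10) = 7
n3 (MIN): min(6, -12, -10) = -12
n0 (MAX): max(-18, 7, -12) = 7
At n0, MAX picks n2 (highest: 7).
At n2, MIN picks n2.1 (lowest: 7).
Terminal value 7.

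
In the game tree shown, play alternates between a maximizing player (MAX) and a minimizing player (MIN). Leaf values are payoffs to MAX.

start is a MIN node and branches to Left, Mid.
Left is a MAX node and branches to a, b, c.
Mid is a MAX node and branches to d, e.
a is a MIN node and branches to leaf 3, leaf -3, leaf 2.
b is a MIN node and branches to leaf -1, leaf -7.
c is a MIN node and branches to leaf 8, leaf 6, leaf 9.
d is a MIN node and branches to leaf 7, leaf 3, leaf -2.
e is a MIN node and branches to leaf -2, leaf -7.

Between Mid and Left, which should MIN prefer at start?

Mid

d (MIN): min(7, 3, -2) = -2
e (MIN): min(-2, -7) = -7
Mid (MAX): max(-2, -7) = -2
a (MIN): min(3, -3, 2) = -3
b (MIN): min(-1, -7) = -7
c (MIN): min(8, 6, 9) = 6
Left (MAX): max(-3, -7, 6) = 6
MIN prefers the lower value; Mid=-2, Left=6. Mid is better since -2 < 6.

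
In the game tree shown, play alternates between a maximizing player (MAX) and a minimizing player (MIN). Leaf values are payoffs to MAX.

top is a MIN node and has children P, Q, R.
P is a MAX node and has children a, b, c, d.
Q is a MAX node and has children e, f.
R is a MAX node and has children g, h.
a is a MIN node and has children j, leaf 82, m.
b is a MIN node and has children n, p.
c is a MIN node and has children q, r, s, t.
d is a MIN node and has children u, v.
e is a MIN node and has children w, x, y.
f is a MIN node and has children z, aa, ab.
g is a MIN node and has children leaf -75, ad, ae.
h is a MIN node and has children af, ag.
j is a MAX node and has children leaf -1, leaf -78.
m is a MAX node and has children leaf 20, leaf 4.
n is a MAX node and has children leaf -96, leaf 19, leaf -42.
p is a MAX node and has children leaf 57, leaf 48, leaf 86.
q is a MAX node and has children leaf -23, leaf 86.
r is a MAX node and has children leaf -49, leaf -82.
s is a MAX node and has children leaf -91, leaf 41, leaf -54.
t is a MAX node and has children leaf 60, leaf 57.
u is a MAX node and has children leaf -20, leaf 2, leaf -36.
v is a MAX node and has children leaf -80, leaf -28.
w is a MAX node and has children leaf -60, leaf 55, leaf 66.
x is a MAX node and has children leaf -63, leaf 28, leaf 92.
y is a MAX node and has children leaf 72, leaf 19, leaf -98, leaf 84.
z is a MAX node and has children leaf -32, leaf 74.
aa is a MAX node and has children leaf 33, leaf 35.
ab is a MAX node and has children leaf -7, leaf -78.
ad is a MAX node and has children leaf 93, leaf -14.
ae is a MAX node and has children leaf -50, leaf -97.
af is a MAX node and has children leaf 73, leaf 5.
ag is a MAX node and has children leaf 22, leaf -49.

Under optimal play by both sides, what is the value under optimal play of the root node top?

19

j (MAX): max(-1, -78) = -1
m (MAX): max(20, 4) = 20
a (MIN): min(-1, 82, 20) = -1
n (MAX): max(-96, 19, -42) = 19
p (MAX): max(57, 48, 86) = 86
b (MIN): min(19, 86) = 19
q (MAX): max(-23, 86) = 86
r (MAX): max(-49, -82) = -49
s (MAX): max(-91, 41, -54) = 41
t (MAX): max(60, 57) = 60
c (MIN): min(86, -49, 41, 60) = -49
u (MAX): max(-20, 2, -36) = 2
v (MAX): max(-80, -28) = -28
d (MIN): min(2, -28) = -28
P (MAX): max(-1, 19, -49, -28) = 19
w (MAX): max(-60, 55, 66) = 66
x (MAX): max(-63, 28, 92) = 92
y (MAX): max(72, 19, -98, 84) = 84
e (MIN): min(66, 92, 84) = 66
z (MAX): max(-32, 74) = 74
aa (MAX): max(33, 35) = 35
ab (MAX): max(-7, -78) = -7
f (MIN): min(74, 35, -7) = -7
Q (MAX): max(66, -7) = 66
ad (MAX): max(93, -14) = 93
ae (MAX): max(-50, -97) = -50
g (MIN): min(-75, 93, -50) = -75
af (MAX): max(73, 5) = 73
ag (MAX): max(22, -49) = 22
h (MIN): min(73, 22) = 22
R (MAX): max(-75, 22) = 22
top (MIN): min(19, 66, 22) = 19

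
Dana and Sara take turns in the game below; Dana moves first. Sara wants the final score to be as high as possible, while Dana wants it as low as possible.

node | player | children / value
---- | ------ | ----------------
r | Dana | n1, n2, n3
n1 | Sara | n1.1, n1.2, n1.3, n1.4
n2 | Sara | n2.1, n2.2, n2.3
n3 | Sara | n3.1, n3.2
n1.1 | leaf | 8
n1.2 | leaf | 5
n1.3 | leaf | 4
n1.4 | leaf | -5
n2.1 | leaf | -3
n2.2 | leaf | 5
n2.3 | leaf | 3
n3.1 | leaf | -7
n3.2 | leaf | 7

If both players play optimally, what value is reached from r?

5

n1 (Sara): max(8, 5, 4, -5) = 8
n2 (Sara): max(-3, 5, 3) = 5
n3 (Sara): max(-7, 7) = 7
r (Dana): min(8, 5, 7) = 5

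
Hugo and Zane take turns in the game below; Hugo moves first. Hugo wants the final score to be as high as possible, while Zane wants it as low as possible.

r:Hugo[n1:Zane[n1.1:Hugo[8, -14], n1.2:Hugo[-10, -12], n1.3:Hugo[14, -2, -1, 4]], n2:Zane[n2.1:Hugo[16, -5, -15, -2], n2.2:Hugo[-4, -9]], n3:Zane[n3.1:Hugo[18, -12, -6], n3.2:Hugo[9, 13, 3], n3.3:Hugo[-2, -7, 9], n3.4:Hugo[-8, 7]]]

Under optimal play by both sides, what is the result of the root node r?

7

n1.1 (Hugo): max(8, -14) = 8
n1.2 (Hugo): max(-10, -12) = -10
n1.3 (Hugo): max(14, -2, -1, 4) = 14
n1 (Zane): min(8, -10, 14) = -10
n2.1 (Hugo): max(16, -5, -15, -2) = 16
n2.2 (Hugo): max(-4, -9) = -4
n2 (Zane): min(16, -4) = -4
n3.1 (Hugo): max(18, -12, -6) = 18
n3.2 (Hugo): max(9, 13, 3) = 13
n3.3 (Hugo): max(-2, -7, 9) = 9
n3.4 (Hugo): max(-8, 7) = 7
n3 (Zane): min(18, 13, 9, 7) = 7
r (Hugo): max(-10, -4, 7) = 7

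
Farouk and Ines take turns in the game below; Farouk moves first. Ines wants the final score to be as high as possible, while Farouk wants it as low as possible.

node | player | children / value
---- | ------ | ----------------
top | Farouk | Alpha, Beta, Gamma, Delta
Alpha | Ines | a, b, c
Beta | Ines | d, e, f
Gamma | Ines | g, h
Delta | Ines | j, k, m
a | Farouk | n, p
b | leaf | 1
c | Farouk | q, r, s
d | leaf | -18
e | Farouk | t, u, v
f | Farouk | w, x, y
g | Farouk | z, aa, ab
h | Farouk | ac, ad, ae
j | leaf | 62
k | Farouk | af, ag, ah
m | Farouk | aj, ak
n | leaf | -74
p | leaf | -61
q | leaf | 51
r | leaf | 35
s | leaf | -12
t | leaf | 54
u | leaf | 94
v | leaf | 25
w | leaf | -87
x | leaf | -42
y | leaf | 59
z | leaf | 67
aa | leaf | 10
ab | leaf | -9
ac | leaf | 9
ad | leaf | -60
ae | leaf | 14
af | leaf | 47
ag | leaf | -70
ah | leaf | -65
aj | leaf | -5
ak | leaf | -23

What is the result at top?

a (Farouk): min(-74, -61) = -74
c (Farouk): min(51, 35, -12) = -12
Alpha (Ines): max(-74, 1, -12) = 1
e (Farouk): min(54, 94, 25) = 25
f (Farouk): min(-87, -42, 59) = -87
Beta (Ines): max(-18, 25, -87) = 25
g (Farouk): min(67, 10, -9) = -9
h (Farouk): min(9, -60, 14) = -60
Gamma (Ines): max(-9, -60) = -9
k (Farouk): min(47, -70, -65) = -70
m (Farouk): min(-5, -23) = -23
Delta (Ines): max(62, -70, -23) = 62
top (Farouk): min(1, 25, -9, 62) = -9

-9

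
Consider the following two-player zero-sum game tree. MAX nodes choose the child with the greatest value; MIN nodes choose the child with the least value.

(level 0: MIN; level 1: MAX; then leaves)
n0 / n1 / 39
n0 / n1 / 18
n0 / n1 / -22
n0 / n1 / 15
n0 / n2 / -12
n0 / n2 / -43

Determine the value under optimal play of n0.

n1 (MAX): max(39, 18, -22, 15) = 39
n2 (MAX): max(-12, -43) = -12
n0 (MIN): min(39, -12) = -12

-12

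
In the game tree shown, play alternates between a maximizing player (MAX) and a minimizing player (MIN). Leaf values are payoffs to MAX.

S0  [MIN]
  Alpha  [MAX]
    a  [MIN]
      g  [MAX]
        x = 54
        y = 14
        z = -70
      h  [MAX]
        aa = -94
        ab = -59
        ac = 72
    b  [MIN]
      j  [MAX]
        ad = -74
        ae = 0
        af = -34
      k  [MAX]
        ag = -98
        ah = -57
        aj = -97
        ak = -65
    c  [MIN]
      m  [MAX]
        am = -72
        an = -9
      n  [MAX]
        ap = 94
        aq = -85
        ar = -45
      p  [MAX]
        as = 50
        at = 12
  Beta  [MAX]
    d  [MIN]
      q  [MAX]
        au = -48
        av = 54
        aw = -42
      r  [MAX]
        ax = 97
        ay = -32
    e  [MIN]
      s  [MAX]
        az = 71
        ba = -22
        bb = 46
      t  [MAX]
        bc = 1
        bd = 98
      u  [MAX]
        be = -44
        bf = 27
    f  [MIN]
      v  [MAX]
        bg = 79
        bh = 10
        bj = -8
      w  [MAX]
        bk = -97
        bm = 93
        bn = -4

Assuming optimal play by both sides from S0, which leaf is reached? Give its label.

g (MAX): max(54, 14, -70) = 54
h (MAX): max(-94, -59, 72) = 72
a (MIN): min(54, 72) = 54
j (MAX): max(-74, 0, -34) = 0
k (MAX): max(-98, -57, -97, -65) = -57
b (MIN): min(0, -57) = -57
m (MAX): max(-72, -9) = -9
n (MAX): max(94, -85, -45) = 94
p (MAX): max(50, 12) = 50
c (MIN): min(-9, 94, 50) = -9
Alpha (MAX): max(54, -57, -9) = 54
q (MAX): max(-48, 54, -42) = 54
r (MAX): max(97, -32) = 97
d (MIN): min(54, 97) = 54
s (MAX): max(71, -22, 46) = 71
t (MAX): max(1, 98) = 98
u (MAX): max(-44, 27) = 27
e (MIN): min(71, 98, 27) = 27
v (MAX): max(79, 10, -8) = 79
w (MAX): max(-97, 93, -4) = 93
f (MIN): min(79, 93) = 79
Beta (MAX): max(54, 27, 79) = 79
S0 (MIN): min(54, 79) = 54
At S0, MIN picks Alpha (lowest: 54).
At Alpha, MAX picks a (highest: 54).
At a, MIN picks g (lowest: 54).
At g, MAX picks x (highest: 54).
Terminal value 54.

x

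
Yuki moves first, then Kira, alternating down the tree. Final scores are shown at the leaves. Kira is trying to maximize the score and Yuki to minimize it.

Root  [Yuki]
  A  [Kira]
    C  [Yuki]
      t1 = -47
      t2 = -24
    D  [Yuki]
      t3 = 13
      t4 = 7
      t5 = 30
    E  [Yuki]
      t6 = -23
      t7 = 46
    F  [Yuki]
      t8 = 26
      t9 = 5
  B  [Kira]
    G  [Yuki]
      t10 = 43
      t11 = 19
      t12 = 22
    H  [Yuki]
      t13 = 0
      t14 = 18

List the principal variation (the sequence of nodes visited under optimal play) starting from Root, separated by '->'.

C (Yuki): min(-47, -24) = -47
D (Yuki): min(13, 7, 30) = 7
E (Yuki): min(-23, 46) = -23
F (Yuki): min(26, 5) = 5
A (Kira): max(-47, 7, -23, 5) = 7
G (Yuki): min(43, 19, 22) = 19
H (Yuki): min(0, 18) = 0
B (Kira): max(19, 0) = 19
Root (Yuki): min(7, 19) = 7
At Root, Yuki picks A (lowest: 7).
At A, Kira picks D (highest: 7).
At D, Yuki picks t4 (lowest: 7).
Terminal value 7.

Root -> A -> D -> t4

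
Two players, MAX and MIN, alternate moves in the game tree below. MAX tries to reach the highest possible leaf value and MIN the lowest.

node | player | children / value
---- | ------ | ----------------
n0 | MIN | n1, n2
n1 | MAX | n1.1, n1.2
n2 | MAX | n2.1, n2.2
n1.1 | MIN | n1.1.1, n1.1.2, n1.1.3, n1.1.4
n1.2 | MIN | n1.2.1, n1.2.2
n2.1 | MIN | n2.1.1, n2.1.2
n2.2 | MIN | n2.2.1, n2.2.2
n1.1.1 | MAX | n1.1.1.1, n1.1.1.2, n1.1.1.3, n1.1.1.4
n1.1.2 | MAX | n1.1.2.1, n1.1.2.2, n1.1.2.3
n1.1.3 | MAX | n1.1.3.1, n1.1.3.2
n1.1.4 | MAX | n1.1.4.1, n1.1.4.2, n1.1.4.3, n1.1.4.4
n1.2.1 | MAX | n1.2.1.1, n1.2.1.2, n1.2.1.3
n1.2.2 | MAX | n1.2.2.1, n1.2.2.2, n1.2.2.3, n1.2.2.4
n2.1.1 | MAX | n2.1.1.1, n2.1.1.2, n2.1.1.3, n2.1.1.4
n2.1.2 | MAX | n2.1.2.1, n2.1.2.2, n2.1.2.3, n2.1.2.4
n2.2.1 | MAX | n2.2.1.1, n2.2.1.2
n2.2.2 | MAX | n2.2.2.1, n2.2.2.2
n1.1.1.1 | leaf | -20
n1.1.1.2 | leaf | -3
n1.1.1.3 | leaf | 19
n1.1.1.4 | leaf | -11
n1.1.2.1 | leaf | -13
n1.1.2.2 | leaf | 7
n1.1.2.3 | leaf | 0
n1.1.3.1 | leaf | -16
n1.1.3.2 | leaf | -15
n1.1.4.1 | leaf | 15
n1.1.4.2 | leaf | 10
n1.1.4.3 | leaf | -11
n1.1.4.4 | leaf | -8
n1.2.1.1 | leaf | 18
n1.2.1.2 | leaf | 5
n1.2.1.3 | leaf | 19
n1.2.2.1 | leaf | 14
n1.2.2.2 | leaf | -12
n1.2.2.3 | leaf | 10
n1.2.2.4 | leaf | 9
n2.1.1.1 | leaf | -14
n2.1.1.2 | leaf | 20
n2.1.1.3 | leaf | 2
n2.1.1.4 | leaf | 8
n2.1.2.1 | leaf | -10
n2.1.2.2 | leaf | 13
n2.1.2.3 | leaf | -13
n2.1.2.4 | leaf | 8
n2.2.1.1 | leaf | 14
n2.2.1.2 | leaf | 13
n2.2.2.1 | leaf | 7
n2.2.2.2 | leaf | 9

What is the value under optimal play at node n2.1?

n2.1.1 (MAX): max(-14, 20, 2, 8) = 20
n2.1.2 (MAX): max(-10, 13, -13, 8) = 13
n2.1 (MIN): min(20, 13) = 13

13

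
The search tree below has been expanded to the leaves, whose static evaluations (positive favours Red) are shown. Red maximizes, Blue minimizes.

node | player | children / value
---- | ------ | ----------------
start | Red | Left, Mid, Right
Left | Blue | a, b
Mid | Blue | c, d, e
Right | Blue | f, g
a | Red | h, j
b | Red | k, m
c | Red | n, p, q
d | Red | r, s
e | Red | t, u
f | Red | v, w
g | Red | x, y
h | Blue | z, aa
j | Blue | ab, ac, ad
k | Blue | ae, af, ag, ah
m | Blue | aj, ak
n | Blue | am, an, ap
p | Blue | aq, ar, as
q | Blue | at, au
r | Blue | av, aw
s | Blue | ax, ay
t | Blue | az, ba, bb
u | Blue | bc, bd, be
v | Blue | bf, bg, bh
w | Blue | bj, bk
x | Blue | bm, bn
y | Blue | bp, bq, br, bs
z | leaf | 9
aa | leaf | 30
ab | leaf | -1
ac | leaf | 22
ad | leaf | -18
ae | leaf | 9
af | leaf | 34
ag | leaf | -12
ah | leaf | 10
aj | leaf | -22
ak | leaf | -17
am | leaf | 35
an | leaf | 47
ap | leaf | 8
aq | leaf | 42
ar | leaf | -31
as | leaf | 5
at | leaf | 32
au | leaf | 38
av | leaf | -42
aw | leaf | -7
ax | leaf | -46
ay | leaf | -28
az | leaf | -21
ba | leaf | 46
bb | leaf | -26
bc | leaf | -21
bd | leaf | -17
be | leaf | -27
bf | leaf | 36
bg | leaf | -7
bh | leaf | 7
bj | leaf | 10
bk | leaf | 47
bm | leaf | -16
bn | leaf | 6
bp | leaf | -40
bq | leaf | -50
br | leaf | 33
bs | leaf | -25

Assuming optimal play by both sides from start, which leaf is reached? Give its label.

ag

h (Blue): min(9, 30) = 9
j (Blue): min(-1, 22, -18) = -18
a (Red): max(9, -18) = 9
k (Blue): min(9, 34, -12, 10) = -12
m (Blue): min(-22, -17) = -22
b (Red): max(-12, -22) = -12
Left (Blue): min(9, -12) = -12
n (Blue): min(35, 47, 8) = 8
p (Blue): min(42, -31, 5) = -31
q (Blue): min(32, 38) = 32
c (Red): max(8, -31, 32) = 32
r (Blue): min(-42, -7) = -42
s (Blue): min(-46, -28) = -46
d (Red): max(-42, -46) = -42
t (Blue): min(-21, 46, -26) = -26
u (Blue): min(-21, -17, -27) = -27
e (Red): max(-26, -27) = -26
Mid (Blue): min(32, -42, -26) = -42
v (Blue): min(36, -7, 7) = -7
w (Blue): min(10, 47) = 10
f (Red): max(-7, 10) = 10
x (Blue): min(-16, 6) = -16
y (Blue): min(-40, -50, 33, -25) = -50
g (Red): max(-16, -50) = -16
Right (Blue): min(10, -16) = -16
start (Red): max(-12, -42, -16) = -12
At start, Red picks Left (highest: -12).
At Left, Blue picks b (lowest: -12).
At b, Red picks k (highest: -12).
At k, Blue picks ag (lowest: -12).
Terminal value -12.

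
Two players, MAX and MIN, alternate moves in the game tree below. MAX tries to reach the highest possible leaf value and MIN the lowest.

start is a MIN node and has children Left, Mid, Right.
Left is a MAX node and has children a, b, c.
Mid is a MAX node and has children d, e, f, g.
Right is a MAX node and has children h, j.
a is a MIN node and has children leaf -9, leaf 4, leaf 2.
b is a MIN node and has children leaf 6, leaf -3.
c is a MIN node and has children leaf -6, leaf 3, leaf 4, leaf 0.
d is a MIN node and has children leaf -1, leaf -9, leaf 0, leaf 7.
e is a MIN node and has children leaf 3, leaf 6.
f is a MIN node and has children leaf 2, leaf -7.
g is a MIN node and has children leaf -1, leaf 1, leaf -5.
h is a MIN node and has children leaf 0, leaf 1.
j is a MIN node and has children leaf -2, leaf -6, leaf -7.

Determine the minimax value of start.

-3

a (MIN): min(-9, 4, 2) = -9
b (MIN): min(6, -3) = -3
c (MIN): min(-6, 3, 4, 0) = -6
Left (MAX): max(-9, -3, -6) = -3
d (MIN): min(-1, -9, 0, 7) = -9
e (MIN): min(3, 6) = 3
f (MIN): min(2, -7) = -7
g (MIN): min(-1, 1, -5) = -5
Mid (MAX): max(-9, 3, -7, -5) = 3
h (MIN): min(0, 1) = 0
j (MIN): min(-2, -6, -7) = -7
Right (MAX): max(0, -7) = 0
start (MIN): min(-3, 3, 0) = -3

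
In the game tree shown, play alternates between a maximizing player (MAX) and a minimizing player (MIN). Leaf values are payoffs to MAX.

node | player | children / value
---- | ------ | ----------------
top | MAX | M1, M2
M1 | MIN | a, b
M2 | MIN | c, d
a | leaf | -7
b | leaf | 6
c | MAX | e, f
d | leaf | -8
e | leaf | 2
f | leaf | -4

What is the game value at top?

-7

M1 (MIN): min(-7, 6) = -7
c (MAX): max(2, -4) = 2
M2 (MIN): min(2, -8) = -8
top (MAX): max(-7, -8) = -7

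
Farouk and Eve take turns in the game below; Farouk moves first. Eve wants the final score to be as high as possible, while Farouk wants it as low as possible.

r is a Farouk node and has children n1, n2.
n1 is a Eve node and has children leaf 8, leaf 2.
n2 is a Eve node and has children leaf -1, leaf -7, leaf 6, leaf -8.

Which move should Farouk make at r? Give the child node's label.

n2

n1 (Eve): max(8, 2) = 8
n2 (Eve): max(-1, -7, 6, -8) = 6
r (Farouk): min(8, 6) = 6
Farouk at r wants the lowest of {n1=8, n2=6}, so chooses n2.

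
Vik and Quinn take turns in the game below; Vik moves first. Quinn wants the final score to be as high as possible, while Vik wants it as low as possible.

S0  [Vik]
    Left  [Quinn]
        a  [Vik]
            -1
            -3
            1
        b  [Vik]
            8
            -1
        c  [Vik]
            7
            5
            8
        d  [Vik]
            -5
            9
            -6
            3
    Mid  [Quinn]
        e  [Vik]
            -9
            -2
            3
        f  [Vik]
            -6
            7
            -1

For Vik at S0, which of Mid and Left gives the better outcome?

e (Vik): min(-9, -2, 3) = -9
f (Vik): min(-6, 7, -1) = -6
Mid (Quinn): max(-9, -6) = -6
a (Vik): min(-1, -3, 1) = -3
b (Vik): min(8, -1) = -1
c (Vik): min(7, 5, 8) = 5
d (Vik): min(-5, 9, -6, 3) = -6
Left (Quinn): max(-3, -1, 5, -6) = 5
Vik prefers the lower value; Mid=-6, Left=5. Mid is better since -6 < 5.

Mid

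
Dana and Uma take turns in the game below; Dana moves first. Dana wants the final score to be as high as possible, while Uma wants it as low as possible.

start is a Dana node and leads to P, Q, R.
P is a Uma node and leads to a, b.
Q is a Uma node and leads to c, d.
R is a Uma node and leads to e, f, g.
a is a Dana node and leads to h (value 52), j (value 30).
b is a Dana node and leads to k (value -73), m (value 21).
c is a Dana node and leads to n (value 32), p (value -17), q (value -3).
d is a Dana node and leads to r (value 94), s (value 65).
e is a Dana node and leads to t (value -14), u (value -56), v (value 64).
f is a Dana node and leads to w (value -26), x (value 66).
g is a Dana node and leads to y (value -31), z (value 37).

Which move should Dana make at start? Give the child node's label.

a (Dana): max(52, 30) = 52
b (Dana): max(-73, 21) = 21
P (Uma): min(52, 21) = 21
c (Dana): max(32, -17, -3) = 32
d (Dana): max(94, 65) = 94
Q (Uma): min(32, 94) = 32
e (Dana): max(-14, -56, 64) = 64
f (Dana): max(-26, 66) = 66
g (Dana): max(-31, 37) = 37
R (Uma): min(64, 66, 37) = 37
start (Dana): max(21, 32, 37) = 37
Dana at start wants the highest of {P=21, Q=32, R=37}, so chooses R.

R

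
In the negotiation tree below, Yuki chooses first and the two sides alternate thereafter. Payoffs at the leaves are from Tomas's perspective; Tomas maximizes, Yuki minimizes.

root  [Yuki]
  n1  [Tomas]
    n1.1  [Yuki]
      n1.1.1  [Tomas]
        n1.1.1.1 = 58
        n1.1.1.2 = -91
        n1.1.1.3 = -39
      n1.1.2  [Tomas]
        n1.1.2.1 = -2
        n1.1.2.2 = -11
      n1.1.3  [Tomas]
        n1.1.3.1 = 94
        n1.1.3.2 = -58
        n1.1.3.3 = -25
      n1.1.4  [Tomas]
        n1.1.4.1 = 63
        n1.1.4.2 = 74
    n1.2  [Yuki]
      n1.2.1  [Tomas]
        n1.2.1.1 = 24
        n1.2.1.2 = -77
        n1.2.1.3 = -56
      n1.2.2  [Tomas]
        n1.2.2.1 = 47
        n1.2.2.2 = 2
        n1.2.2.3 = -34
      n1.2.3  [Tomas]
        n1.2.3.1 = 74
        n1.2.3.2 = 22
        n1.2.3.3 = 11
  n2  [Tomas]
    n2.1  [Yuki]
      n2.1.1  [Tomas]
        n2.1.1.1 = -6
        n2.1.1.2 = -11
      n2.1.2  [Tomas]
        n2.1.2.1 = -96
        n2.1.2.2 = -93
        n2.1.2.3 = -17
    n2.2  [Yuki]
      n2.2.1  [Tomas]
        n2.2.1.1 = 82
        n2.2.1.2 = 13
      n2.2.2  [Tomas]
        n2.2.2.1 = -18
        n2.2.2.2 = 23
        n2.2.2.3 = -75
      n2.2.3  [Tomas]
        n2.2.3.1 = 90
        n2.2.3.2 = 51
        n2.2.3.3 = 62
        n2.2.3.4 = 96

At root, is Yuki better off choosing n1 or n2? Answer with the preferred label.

n2

n1.1.1 (Tomas): max(58, -91, -39) = 58
n1.1.2 (Tomas): max(-2, -11) = -2
n1.1.3 (Tomas): max(94, -58, -25) = 94
n1.1.4 (Tomas): max(63, 74) = 74
n1.1 (Yuki): min(58, -2, 94, 74) = -2
n1.2.1 (Tomas): max(24, -77, -56) = 24
n1.2.2 (Tomas): max(47, 2, -34) = 47
n1.2.3 (Tomas): max(74, 22, 11) = 74
n1.2 (Yuki): min(24, 47, 74) = 24
n1 (Tomas): max(-2, 24) = 24
n2.1.1 (Tomas): max(-6, -11) = -6
n2.1.2 (Tomas): max(-96, -93, -17) = -17
n2.1 (Yuki): min(-6, -17) = -17
n2.2.1 (Tomas): max(82, 13) = 82
n2.2.2 (Tomas): max(-18, 23, -75) = 23
n2.2.3 (Tomas): max(90, 51, 62, 96) = 96
n2.2 (Yuki): min(82, 23, 96) = 23
n2 (Tomas): max(-17, 23) = 23
Yuki prefers the lower value; n1=24, n2=23. n2 is better since 23 < 24.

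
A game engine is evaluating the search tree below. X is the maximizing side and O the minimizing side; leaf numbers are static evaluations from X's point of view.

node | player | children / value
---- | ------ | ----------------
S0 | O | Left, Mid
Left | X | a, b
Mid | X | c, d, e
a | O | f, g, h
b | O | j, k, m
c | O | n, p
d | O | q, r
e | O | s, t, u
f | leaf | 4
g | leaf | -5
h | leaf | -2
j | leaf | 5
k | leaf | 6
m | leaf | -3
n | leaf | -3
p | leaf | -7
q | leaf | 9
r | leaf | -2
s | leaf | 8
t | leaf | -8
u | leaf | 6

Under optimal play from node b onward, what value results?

-3

b (O): min(5, 6, -3) = -3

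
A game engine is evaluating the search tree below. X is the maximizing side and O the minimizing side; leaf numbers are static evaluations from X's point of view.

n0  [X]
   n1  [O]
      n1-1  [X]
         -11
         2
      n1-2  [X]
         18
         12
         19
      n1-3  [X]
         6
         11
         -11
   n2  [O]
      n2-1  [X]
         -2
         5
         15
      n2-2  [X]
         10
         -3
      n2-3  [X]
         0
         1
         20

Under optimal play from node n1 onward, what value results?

n1-1 (X): max(-11, 2) = 2
n1-2 (X): max(18, 12, 19) = 19
n1-3 (X): max(6, 11, -11) = 11
n1 (O): min(2, 19, 11) = 2

2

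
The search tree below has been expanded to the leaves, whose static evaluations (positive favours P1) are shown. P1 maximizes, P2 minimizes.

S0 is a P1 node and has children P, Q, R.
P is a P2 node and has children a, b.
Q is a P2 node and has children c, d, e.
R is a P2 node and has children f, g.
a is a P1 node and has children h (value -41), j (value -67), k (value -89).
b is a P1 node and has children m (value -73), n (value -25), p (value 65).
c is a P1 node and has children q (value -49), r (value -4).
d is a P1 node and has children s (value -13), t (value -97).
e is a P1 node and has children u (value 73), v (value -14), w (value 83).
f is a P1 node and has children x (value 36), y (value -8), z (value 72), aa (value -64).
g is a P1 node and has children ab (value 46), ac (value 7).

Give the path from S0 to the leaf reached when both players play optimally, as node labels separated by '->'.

a (P1): max(-41, -67, -89) = -41
b (P1): max(-73, -25, 65) = 65
P (P2): min(-41, 65) = -41
c (P1): max(-49, -4) = -4
d (P1): max(-13, -97) = -13
e (P1): max(73, -14, 83) = 83
Q (P2): min(-4, -13, 83) = -13
f (P1): max(36, -8, 72, -64) = 72
g (P1): max(46, 7) = 46
R (P2): min(72, 46) = 46
S0 (P1): max(-41, -13, 46) = 46
At S0, P1 picks R (highest: 46).
At R, P2 picks g (lowest: 46).
At g, P1 picks ab (highest: 46).
Terminal value 46.

S0 -> R -> g -> ab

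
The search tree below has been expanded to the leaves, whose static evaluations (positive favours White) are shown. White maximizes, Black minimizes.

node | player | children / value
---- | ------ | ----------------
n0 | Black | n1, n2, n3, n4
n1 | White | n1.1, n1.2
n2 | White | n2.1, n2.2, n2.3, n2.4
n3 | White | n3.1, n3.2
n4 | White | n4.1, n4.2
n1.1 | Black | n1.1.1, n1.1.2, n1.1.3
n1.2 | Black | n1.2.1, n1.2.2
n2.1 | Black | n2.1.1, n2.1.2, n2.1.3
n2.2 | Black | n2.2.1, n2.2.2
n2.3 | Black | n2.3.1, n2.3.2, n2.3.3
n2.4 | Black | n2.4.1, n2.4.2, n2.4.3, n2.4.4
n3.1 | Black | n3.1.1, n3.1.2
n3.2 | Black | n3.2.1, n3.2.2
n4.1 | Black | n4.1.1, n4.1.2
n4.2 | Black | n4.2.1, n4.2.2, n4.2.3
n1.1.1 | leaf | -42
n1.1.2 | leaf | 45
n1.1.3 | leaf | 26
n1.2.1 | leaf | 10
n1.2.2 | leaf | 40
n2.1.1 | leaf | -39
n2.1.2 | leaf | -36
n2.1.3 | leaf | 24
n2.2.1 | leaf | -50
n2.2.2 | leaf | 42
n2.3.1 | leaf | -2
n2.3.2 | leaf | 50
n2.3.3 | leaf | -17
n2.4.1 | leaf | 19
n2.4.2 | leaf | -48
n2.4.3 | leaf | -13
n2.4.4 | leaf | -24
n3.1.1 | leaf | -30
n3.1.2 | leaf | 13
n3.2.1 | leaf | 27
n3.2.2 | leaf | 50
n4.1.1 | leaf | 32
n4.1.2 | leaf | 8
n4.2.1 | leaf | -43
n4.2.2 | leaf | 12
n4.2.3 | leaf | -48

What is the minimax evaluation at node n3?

27

n3.1 (Black): min(-30, 13) = -30
n3.2 (Black): min(27, 50) = 27
n3 (White): max(-30, 27) = 27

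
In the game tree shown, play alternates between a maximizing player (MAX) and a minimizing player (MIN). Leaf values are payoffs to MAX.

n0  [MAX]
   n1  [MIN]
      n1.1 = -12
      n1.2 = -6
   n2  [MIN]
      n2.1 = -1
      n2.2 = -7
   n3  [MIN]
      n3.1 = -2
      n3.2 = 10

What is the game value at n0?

-2

n1 (MIN): min(-12, -6) = -12
n2 (MIN): min(-1, -7) = -7
n3 (MIN): min(-2, 10) = -2
n0 (MAX): max(-12, -7, -2) = -2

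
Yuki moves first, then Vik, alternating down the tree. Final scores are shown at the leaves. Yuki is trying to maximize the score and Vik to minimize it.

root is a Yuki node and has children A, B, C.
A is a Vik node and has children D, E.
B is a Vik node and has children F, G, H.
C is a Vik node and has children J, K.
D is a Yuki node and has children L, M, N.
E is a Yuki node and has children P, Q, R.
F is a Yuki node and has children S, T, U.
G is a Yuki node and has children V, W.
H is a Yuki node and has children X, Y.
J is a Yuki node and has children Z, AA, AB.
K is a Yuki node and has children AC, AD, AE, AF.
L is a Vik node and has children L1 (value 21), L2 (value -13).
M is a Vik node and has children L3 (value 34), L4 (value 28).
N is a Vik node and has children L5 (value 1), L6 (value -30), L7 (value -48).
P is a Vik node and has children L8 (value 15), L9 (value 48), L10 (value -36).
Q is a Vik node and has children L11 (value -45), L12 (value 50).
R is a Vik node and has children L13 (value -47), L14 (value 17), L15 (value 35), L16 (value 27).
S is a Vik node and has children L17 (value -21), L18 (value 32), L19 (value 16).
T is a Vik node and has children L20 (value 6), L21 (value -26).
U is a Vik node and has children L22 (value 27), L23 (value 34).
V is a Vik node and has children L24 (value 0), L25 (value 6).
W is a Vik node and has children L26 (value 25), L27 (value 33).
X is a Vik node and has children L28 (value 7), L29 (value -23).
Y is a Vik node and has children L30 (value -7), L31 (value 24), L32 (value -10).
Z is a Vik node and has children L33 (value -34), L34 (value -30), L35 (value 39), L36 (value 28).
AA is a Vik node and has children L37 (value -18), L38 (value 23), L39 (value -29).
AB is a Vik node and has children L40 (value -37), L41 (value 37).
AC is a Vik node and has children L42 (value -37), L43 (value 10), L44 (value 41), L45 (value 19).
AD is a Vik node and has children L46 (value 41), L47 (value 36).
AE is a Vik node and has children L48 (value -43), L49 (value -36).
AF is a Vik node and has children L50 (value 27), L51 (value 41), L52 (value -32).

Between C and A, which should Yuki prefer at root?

Z (Vik): min(-34, -30, 39, 28) = -34
AA (Vik): min(-18, 23, -29) = -29
AB (Vik): min(-37, 37) = -37
J (Yuki): max(-34, -29, -37) = -29
AC (Vik): min(-37, 10, 41, 19) = -37
AD (Vik): min(41, 36) = 36
AE (Vik): min(-43, -36) = -43
AF (Vik): min(27, 41, -32) = -32
K (Yuki): max(-37, 36, -43, -32) = 36
C (Vik): min(-29, 36) = -29
L (Vik): min(21, -13) = -13
M (Vik): min(34, 28) = 28
N (Vik): min(1, -30, -48) = -48
D (Yuki): max(-13, 28, -48) = 28
P (Vik): min(15, 48, -36) = -36
Q (Vik): min(-45, 50) = -45
R (Vik): min(-47, 17, 35, 27) = -47
E (Yuki): max(-36, -45, -47) = -36
A (Vik): min(28, -36) = -36
Yuki prefers the higher value; C=-29, A=-36. C is better since -29 > -36.

C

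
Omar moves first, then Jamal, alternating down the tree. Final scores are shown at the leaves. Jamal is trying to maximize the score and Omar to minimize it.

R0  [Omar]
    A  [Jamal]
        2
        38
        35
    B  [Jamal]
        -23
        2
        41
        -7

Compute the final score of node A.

A (Jamal): max(2, 38, 35) = 38

38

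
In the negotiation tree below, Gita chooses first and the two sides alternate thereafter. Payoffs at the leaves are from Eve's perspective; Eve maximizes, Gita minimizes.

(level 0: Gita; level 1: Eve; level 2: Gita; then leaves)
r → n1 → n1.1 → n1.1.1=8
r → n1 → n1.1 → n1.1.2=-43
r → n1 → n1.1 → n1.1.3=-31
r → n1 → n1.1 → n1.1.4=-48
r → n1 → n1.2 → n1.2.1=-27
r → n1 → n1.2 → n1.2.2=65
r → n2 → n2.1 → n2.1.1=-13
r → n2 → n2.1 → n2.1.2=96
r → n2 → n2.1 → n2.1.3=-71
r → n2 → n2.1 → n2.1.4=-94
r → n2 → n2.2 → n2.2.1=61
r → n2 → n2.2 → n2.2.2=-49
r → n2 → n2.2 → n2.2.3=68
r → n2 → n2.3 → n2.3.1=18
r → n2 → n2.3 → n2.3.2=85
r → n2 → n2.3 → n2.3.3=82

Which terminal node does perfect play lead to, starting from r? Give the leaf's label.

n1.1 (Gita): min(8, -43, -31, -48) = -48
n1.2 (Gita): min(-27, 65) = -27
n1 (Eve): max(-48, -27) = -27
n2.1 (Gita): min(-13, 96, -71, -94) = -94
n2.2 (Gita): min(61, -49, 68) = -49
n2.3 (Gita): min(18, 85, 82) = 18
n2 (Eve): max(-94, -49, 18) = 18
r (Gita): min(-27, 18) = -27
At r, Gita picks n1 (lowest: -27).
At n1, Eve picks n1.2 (highest: -27).
At n1.2, Gita picks n1.2.1 (lowest: -27).
Terminal value -27.

n1.2.1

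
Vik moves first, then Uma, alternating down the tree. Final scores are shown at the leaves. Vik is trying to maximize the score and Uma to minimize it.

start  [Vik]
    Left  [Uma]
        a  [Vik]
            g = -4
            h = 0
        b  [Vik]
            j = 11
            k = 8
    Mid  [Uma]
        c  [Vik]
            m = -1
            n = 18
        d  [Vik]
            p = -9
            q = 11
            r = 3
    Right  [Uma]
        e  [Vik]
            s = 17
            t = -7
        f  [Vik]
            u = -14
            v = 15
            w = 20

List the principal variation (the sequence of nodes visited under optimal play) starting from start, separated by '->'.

start -> Right -> e -> s

a (Vik): max(-4, 0) = 0
b (Vik): max(11, 8) = 11
Left (Uma): min(0, 11) = 0
c (Vik): max(-1, 18) = 18
d (Vik): max(-9, 11, 3) = 11
Mid (Uma): min(18, 11) = 11
e (Vik): max(17, -7) = 17
f (Vik): max(-14, 15, 20) = 20
Right (Uma): min(17, 20) = 17
start (Vik): max(0, 11, 17) = 17
At start, Vik picks Right (highest: 17).
At Right, Uma picks e (lowest: 17).
At e, Vik picks s (highest: 17).
Terminal value 17.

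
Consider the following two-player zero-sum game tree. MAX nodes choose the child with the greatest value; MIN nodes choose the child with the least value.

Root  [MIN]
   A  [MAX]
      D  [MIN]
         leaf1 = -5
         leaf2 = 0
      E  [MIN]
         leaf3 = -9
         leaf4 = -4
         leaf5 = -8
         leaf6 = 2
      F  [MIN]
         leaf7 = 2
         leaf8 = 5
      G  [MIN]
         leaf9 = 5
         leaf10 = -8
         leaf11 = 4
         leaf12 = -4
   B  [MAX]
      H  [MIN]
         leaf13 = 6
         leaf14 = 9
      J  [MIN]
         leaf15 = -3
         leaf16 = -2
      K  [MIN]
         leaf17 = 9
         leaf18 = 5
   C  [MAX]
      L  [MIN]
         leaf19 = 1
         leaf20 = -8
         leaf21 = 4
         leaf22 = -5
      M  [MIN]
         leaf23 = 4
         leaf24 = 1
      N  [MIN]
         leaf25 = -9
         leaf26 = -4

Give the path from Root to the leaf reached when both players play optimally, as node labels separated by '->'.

D (MIN): min(-5, 0) = -5
E (MIN): min(-9, -4, -8, 2) = -9
F (MIN): min(2, 5) = 2
G (MIN): min(5, -8, 4, -4) = -8
A (MAX): max(-5, -9, 2, -8) = 2
H (MIN): min(6, 9) = 6
J (MIN): min(-3, -2) = -3
K (MIN): min(9, 5) = 5
B (MAX): max(6, -3, 5) = 6
L (MIN): min(1, -8, 4, -5) = -8
M (MIN): min(4, 1) = 1
N (MIN): min(-9, -4) = -9
C (MAX): max(-8, 1, -9) = 1
Root (MIN): min(2, 6, 1) = 1
At Root, MIN picks C (lowest: 1).
At C, MAX picks M (highest: 1).
At M, MIN picks leaf24 (lowest: 1).
Terminal value 1.

Root -> C -> M -> leaf24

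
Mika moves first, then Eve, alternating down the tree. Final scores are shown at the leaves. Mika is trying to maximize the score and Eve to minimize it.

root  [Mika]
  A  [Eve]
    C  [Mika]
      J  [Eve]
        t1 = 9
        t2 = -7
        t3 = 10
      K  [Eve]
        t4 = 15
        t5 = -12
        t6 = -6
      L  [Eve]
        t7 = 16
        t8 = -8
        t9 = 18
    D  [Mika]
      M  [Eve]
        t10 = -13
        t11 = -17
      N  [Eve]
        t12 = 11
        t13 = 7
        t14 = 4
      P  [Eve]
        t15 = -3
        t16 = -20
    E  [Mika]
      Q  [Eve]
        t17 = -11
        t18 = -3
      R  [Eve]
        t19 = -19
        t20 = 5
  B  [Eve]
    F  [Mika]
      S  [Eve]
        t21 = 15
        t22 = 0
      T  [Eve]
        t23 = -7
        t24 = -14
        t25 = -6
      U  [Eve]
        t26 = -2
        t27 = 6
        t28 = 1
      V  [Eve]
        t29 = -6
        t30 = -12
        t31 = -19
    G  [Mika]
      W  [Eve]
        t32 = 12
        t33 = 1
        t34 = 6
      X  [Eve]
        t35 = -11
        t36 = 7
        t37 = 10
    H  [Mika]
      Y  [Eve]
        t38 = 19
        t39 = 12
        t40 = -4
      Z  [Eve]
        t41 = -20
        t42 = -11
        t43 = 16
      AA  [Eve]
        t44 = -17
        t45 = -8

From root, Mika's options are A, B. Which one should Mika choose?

B

J (Eve): min(9, -7, 10) = -7
K (Eve): min(15, -12, -6) = -12
L (Eve): min(16, -8, 18) = -8
C (Mika): max(-7, -12, -8) = -7
M (Eve): min(-13, -17) = -17
N (Eve): min(11, 7, 4) = 4
P (Eve): min(-3, -20) = -20
D (Mika): max(-17, 4, -20) = 4
Q (Eve): min(-11, -3) = -11
R (Eve): min(-19, 5) = -19
E (Mika): max(-11, -19) = -11
A (Eve): min(-7, 4, -11) = -11
S (Eve): min(15, 0) = 0
T (Eve): min(-7, -14, -6) = -14
U (Eve): min(-2, 6, 1) = -2
V (Eve): min(-6, -12, -19) = -19
F (Mika): max(0, -14, -2, -19) = 0
W (Eve): min(12, 1, 6) = 1
X (Eve): min(-11, 7, 10) = -11
G (Mika): max(1, -11) = 1
Y (Eve): min(19, 12, -4) = -4
Z (Eve): min(-20, -11, 16) = -20
AA (Eve): min(-17, -8) = -17
H (Mika): max(-4, -20, -17) = -4
B (Eve): min(0, 1, -4) = -4
root (Mika): max(-11, -4) = -4
Mika at root wants the highest of {A=-11, B=-4}, so chooses B.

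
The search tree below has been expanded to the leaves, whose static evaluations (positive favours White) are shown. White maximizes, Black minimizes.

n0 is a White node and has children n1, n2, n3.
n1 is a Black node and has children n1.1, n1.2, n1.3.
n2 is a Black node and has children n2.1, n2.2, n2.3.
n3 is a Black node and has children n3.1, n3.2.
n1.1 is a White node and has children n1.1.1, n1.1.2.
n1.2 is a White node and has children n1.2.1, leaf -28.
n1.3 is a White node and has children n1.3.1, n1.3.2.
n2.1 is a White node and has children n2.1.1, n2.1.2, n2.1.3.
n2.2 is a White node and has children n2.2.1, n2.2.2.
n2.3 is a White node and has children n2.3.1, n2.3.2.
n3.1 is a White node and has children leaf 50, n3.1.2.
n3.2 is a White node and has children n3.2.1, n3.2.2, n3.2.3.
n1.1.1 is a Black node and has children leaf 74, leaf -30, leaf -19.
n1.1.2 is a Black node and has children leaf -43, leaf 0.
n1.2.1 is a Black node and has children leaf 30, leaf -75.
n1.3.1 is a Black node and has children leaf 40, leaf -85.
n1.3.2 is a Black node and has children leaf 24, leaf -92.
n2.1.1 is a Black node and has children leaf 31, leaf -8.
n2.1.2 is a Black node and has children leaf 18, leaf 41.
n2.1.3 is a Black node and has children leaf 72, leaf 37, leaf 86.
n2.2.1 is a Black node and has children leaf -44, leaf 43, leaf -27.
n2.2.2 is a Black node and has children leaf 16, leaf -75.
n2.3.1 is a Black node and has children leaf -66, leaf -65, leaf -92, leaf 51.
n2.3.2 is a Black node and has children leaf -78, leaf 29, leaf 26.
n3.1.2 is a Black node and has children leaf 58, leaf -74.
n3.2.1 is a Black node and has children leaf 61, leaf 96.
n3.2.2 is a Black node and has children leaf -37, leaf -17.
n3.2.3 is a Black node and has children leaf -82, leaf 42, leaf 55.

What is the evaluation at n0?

n1.1.1 (Black): min(74, -30, -19) = -30
n1.1.2 (Black): min(-43, 0) = -43
n1.1 (White): max(-30, -43) = -30
n1.2.1 (Black): min(30, -75) = -75
n1.2 (White): max(-75, -28) = -28
n1.3.1 (Black): min(40, -85) = -85
n1.3.2 (Black): min(24, -92) = -92
n1.3 (White): max(-85, -92) = -85
n1 (Black): min(-30, -28, -85) = -85
n2.1.1 (Black): min(31, -8) = -8
n2.1.2 (Black): min(18, 41) = 18
n2.1.3 (Black): min(72, 37, 86) = 37
n2.1 (White): max(-8, 18, 37) = 37
n2.2.1 (Black): min(-44, 43, -27) = -44
n2.2.2 (Black): min(16, -75) = -75
n2.2 (White): max(-44, -75) = -44
n2.3.1 (Black): min(-66, -65, -92, 51) = -92
n2.3.2 (Black): min(-78, 29, 26) = -78
n2.3 (White): max(-92, -78) = -78
n2 (Black): min(37, -44, -78) = -78
n3.1.2 (Black): min(58, -74) = -74
n3.1 (White): max(50, -74) = 50
n3.2.1 (Black): min(61, 96) = 61
n3.2.2 (Black): min(-37, -17) = -37
n3.2.3 (Black): min(-82, 42, 55) = -82
n3.2 (White): max(61, -37, -82) = 61
n3 (Black): min(50, 61) = 50
n0 (White): max(-85, -78, 50) = 50

50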